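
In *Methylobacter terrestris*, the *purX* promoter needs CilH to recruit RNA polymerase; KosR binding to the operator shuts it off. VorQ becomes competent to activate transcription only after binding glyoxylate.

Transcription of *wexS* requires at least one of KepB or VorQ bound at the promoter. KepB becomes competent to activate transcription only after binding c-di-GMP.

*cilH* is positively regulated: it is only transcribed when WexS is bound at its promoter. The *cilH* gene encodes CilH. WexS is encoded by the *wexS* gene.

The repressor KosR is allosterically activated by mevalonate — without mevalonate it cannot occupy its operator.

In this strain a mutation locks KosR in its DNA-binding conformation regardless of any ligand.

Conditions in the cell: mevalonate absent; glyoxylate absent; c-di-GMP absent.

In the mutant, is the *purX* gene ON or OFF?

c-di-GMP is absent, so KepB is inactive.
Glyoxylate is absent, so VorQ is inactive.
No activator is available at the *wexS* promoter, so *wexS* is not transcribed.
So WexS is not produced.
Required activator WexS is absent, so *cilH* is not transcribed.
So CilH is not produced.
KosR is constitutively active in this strain.
With repressor KosR bound, *purX* is not transcribed.

OFF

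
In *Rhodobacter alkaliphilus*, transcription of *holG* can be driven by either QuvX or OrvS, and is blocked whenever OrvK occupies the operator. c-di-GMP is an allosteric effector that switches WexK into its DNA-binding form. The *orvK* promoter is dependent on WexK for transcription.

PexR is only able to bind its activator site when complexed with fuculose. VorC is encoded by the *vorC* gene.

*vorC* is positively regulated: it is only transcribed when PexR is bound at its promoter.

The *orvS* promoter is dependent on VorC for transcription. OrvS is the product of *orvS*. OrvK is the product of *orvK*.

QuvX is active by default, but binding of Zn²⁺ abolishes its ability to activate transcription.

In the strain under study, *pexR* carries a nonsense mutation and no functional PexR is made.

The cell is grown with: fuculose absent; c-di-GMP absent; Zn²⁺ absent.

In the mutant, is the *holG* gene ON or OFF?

Zn²⁺ is absent, so QuvX is active.
c-di-GMP is absent, so WexK is inactive.
Required activator WexK is absent, so *orvK* is not transcribed.
So OrvK is not produced.
PexR is non-functional in this strain, so it has no effect.
Required activator PexR is absent, so *vorC* is not transcribed.
So VorC is not produced.
Required activator VorC is absent, so *orvS* is not transcribed.
So OrvS is not produced.
Activator QuvX is present, so *holG* is transcribed.

ON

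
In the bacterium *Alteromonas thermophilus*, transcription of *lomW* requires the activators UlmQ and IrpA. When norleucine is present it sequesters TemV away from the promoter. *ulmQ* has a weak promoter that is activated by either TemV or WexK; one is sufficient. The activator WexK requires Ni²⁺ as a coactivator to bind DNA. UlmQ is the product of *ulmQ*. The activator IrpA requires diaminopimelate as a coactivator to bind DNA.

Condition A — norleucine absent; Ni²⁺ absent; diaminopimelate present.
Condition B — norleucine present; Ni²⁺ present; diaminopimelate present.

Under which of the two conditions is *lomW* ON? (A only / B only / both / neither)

both

Condition A:
Norleucine is absent, so TemV is active.
Ni²⁺ is absent, so WexK is inactive.
Activator TemV is present, so *ulmQ* is transcribed.
So UlmQ is produced and active.
Diaminopimelate is present, so IrpA is active.
No repressor is bound and UlmQ and IrpA are active, so *lomW* is transcribed.
→ *lomW* is ON in A.
Condition B:
Norleucine is present, so TemV is inactive.
Ni²⁺ is present, so WexK is active.
Activator WexK is present, so *ulmQ* is transcribed.
So UlmQ is produced and active.
Diaminopimelate is present, so IrpA is active.
No repressor is bound and UlmQ and IrpA are active, so *lomW* is transcribed.
→ *lomW* is ON in B.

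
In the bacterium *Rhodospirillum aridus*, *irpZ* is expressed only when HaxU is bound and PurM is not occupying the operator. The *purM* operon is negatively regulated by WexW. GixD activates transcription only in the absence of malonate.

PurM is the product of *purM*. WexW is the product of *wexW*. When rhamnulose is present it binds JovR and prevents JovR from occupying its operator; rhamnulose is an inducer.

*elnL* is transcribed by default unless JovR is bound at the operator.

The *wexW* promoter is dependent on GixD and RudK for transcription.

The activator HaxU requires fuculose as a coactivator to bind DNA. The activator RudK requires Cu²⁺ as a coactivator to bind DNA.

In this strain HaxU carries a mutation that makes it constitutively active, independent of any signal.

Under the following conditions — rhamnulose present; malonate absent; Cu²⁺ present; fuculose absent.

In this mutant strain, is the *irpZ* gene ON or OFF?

Malonate is absent, so GixD is active.
Cu²⁺ is present, so RudK is active.
No repressor is bound and GixD and RudK are active, so *wexW* is transcribed.
So WexW is produced and active.
With repressor WexW bound, *purM* is not transcribed.
So PurM is not produced.
HaxU is constitutively active in this strain.
No repressor is bound and HaxU is active, so *irpZ* is transcribed.

ON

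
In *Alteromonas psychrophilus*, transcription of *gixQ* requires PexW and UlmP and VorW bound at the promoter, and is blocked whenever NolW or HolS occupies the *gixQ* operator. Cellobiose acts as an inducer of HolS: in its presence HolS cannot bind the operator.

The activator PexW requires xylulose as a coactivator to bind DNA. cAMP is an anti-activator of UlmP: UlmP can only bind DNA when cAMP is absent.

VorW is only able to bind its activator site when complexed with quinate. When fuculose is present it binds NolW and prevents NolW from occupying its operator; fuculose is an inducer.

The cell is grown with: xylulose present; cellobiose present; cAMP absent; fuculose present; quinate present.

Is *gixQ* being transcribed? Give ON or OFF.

ON

Fuculose is present, so NolW is inactive.
Xylulose is present, so PexW is active.
cAMP is absent, so UlmP is active.
Quinate is present, so VorW is active.
Cellobiose is present, so HolS is inactive.
No repressor is bound and PexW and UlmP and VorW are active, so *gixQ* is transcribed.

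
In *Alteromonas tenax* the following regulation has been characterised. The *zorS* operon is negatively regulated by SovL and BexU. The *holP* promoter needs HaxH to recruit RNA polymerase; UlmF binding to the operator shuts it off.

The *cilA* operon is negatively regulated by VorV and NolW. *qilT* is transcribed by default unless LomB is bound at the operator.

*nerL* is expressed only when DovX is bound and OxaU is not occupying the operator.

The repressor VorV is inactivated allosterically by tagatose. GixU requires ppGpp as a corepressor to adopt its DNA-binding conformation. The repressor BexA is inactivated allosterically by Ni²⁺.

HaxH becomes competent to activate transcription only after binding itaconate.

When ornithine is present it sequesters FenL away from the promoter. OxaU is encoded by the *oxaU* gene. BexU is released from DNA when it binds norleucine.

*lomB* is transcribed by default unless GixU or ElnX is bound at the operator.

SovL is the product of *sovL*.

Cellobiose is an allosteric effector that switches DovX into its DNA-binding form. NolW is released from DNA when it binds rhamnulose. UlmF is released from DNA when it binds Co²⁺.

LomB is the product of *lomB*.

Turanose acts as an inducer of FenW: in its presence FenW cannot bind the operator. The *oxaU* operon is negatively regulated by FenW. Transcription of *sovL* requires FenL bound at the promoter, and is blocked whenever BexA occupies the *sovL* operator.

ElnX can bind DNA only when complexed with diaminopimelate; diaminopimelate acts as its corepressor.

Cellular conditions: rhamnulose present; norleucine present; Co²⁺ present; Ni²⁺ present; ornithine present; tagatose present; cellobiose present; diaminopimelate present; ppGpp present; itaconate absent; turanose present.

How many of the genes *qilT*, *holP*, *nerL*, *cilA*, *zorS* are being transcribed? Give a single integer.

3

ppGpp is present, so GixU is active.
Diaminopimelate is present, so ElnX is active.
With repressor GixU bound, *lomB* is not transcribed.
So LomB is not produced.
With no repressor bound, *qilT* is transcribed.
→ *qilT* is ON.
Co²⁺ is present, so UlmF is inactive.
Itaconate is absent, so HaxH is inactive.
Required activator HaxH is absent, so *holP* is not transcribed.
→ *holP* is OFF.
Turanose is present, so FenW is inactive.
With no repressor bound, *oxaU* is transcribed.
So OxaU is produced and active.
Cellobiose is present, so DovX is active.
With repressor OxaU bound, *nerL* is not transcribed.
→ *nerL* is OFF.
Tagatose is present, so VorV is inactive.
Rhamnulose is present, so NolW is inactive.
With no repressor bound, *cilA* is transcribed.
→ *cilA* is ON.
Ni²⁺ is present, so BexA is inactive.
Ornithine is present, so FenL is inactive.
Required activator FenL is absent, so *sovL* is not transcribed.
So SovL is not produced.
Norleucine is present, so BexU is inactive.
With no repressor bound, *zorS* is transcribed.
→ *zorS* is ON.
3 of the 5 genes are transcribed.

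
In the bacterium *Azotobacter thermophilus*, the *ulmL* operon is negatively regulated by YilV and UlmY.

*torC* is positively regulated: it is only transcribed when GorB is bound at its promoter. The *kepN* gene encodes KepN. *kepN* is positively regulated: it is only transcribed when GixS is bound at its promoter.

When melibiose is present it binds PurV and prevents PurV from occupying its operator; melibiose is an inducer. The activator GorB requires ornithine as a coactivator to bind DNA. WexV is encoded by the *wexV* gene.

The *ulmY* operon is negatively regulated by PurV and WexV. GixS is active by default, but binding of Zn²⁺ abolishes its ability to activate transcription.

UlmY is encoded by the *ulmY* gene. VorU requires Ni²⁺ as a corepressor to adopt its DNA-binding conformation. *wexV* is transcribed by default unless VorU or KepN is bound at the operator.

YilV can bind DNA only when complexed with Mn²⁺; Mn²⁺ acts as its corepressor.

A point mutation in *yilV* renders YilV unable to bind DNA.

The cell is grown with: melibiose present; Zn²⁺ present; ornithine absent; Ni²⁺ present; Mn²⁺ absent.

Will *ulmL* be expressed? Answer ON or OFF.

OFF

YilV is non-functional in this strain, so it has no effect.
Melibiose is present, so PurV is inactive.
Ni²⁺ is present, so VorU is active.
Zn²⁺ is present, so GixS is inactive.
Required activator GixS is absent, so *kepN* is not transcribed.
So KepN is not produced.
With repressor VorU bound, *wexV* is not transcribed.
So WexV is not produced.
With no repressor bound, *ulmY* is transcribed.
So UlmY is produced and active.
With repressor UlmY bound, *ulmL* is not transcribed.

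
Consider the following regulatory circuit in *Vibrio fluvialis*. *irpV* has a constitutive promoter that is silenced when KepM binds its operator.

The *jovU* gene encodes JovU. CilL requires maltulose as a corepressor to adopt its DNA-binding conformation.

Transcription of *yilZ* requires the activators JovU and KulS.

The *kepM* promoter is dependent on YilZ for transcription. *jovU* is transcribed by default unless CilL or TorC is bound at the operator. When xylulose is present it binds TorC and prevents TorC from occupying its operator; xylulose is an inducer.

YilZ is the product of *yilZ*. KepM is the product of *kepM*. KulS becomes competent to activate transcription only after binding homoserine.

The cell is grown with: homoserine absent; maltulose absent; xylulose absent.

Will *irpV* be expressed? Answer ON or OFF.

Maltulose is absent, so CilL is inactive.
Xylulose is absent, so TorC is active.
With repressor TorC bound, *jovU* is not transcribed.
So JovU is not produced.
Homoserine is absent, so KulS is inactive.
Required activator JovU is absent, so *yilZ* is not transcribed.
So YilZ is not produced.
Required activator YilZ is absent, so *kepM* is not transcribed.
So KepM is not produced.
With no repressor bound, *irpV* is transcribed.

ON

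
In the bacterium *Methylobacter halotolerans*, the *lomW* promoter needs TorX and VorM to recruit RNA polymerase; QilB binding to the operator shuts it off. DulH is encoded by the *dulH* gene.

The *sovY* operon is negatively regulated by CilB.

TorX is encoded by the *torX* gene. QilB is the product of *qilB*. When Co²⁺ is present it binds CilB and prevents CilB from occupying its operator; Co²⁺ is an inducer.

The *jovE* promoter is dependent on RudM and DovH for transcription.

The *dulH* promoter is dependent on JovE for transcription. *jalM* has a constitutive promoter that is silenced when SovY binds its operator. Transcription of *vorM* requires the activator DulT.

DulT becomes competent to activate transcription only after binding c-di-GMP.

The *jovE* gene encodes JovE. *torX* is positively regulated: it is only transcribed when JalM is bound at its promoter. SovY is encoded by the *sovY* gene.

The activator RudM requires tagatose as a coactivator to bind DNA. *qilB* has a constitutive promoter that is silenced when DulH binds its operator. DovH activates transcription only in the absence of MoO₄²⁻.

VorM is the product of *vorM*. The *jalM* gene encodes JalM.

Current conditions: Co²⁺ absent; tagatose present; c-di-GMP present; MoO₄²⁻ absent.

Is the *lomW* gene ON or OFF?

Tagatose is present, so RudM is active.
MoO₄²⁻ is absent, so DovH is active.
No repressor is bound and RudM and DovH are active, so *jovE* is transcribed.
So JovE is produced and active.
No repressor is bound and JovE is active, so *dulH* is transcribed.
So DulH is produced and active.
With repressor DulH bound, *qilB* is not transcribed.
So QilB is not produced.
Co²⁺ is absent, so CilB is active.
With repressor CilB bound, *sovY* is not transcribed.
So SovY is not produced.
With no repressor bound, *jalM* is transcribed.
So JalM is produced and active.
No repressor is bound and JalM is active, so *torX* is transcribed.
So TorX is produced and active.
c-di-GMP is present, so DulT is active.
No repressor is bound and DulT is active, so *vorM* is transcribed.
So VorM is produced and active.
No repressor is bound and TorX and VorM are active, so *lomW* is transcribed.

ON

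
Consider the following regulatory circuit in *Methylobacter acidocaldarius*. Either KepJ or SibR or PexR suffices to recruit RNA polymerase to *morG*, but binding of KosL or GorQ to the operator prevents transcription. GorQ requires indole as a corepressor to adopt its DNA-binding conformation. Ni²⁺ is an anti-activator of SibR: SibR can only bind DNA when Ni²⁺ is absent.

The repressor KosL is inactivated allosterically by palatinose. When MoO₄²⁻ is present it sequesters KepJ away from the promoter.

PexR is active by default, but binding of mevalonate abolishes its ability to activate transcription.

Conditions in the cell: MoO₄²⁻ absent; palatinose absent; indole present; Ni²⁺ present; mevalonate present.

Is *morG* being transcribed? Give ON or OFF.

Palatinose is absent, so KosL is active.
Indole is present, so GorQ is active.
MoO₄²⁻ is absent, so KepJ is active.
Ni²⁺ is present, so SibR is inactive.
Mevalonate is present, so PexR is inactive.
With repressor KosL bound, *morG* is not transcribed.

OFF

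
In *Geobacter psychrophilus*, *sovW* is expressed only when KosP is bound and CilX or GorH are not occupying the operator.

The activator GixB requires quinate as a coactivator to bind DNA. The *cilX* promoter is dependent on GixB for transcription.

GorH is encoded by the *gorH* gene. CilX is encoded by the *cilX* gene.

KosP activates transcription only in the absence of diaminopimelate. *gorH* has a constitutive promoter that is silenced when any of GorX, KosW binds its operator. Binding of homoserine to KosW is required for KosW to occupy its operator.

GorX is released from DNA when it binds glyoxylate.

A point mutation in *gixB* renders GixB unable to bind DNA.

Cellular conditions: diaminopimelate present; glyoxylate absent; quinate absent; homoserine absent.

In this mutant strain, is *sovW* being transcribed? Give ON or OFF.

OFF

Diaminopimelate is present, so KosP is inactive.
GixB is non-functional in this strain, so it has no effect.
Required activator GixB is absent, so *cilX* is not transcribed.
So CilX is not produced.
Glyoxylate is absent, so GorX is active.
Homoserine is absent, so KosW is inactive.
With repressor GorX bound, *gorH* is not transcribed.
So GorH is not produced.
Required activator KosP is absent, so *sovW* is not transcribed.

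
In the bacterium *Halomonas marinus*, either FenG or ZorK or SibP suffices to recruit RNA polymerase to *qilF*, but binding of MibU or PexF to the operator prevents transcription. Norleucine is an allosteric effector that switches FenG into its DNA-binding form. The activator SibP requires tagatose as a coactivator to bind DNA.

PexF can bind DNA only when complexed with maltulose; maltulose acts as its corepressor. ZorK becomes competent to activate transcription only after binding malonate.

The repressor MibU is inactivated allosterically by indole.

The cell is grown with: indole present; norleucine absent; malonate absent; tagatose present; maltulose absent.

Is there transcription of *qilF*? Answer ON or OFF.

ON

Indole is present, so MibU is inactive.
Norleucine is absent, so FenG is inactive.
Malonate is absent, so ZorK is inactive.
Maltulose is absent, so PexF is inactive.
Tagatose is present, so SibP is active.
Activator SibP is present, so *qilF* is transcribed.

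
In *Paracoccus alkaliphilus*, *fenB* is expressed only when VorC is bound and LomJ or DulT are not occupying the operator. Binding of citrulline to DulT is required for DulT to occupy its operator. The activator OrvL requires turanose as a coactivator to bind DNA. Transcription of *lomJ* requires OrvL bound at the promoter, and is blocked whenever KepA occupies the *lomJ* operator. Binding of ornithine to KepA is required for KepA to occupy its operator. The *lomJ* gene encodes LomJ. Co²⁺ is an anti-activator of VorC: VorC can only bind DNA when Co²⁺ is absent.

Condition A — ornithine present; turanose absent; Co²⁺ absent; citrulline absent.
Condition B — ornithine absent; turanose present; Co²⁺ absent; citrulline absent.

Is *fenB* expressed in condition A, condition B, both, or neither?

A only

Condition A:
Ornithine is present, so KepA is active.
Turanose is absent, so OrvL is inactive.
With repressor KepA bound, *lomJ* is not transcribed.
So LomJ is not produced.
Co²⁺ is absent, so VorC is active.
Citrulline is absent, so DulT is inactive.
No repressor is bound and VorC is active, so *fenB* is transcribed.
→ *fenB* is ON in A.
Condition B:
Ornithine is absent, so KepA is inactive.
Turanose is present, so OrvL is active.
No repressor is bound and OrvL is active, so *lomJ* is transcribed.
So LomJ is produced and active.
Co²⁺ is absent, so VorC is active.
Citrulline is absent, so DulT is inactive.
With repressor LomJ bound, *fenB* is not transcribed.
→ *fenB* is OFF in B.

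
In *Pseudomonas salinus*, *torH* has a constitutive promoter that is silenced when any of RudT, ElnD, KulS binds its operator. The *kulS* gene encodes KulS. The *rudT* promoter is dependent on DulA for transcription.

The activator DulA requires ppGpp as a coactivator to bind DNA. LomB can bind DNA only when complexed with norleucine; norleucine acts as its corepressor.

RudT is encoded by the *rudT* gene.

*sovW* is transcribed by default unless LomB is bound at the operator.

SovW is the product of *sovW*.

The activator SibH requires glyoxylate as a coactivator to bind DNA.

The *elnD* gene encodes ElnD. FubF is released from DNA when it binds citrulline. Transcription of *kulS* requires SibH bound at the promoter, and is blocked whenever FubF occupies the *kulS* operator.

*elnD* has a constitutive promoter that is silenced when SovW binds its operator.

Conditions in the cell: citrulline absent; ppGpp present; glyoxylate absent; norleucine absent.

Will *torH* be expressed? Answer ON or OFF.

ppGpp is present, so DulA is active.
No repressor is bound and DulA is active, so *rudT* is transcribed.
So RudT is produced and active.
Norleucine is absent, so LomB is inactive.
With no repressor bound, *sovW* is transcribed.
So SovW is produced and active.
With repressor SovW bound, *elnD* is not transcribed.
So ElnD is not produced.
Glyoxylate is absent, so SibH is inactive.
Citrulline is absent, so FubF is active.
With repressor FubF bound, *kulS* is not transcribed.
So KulS is not produced.
With repressor RudT bound, *torH* is not transcribed.

OFF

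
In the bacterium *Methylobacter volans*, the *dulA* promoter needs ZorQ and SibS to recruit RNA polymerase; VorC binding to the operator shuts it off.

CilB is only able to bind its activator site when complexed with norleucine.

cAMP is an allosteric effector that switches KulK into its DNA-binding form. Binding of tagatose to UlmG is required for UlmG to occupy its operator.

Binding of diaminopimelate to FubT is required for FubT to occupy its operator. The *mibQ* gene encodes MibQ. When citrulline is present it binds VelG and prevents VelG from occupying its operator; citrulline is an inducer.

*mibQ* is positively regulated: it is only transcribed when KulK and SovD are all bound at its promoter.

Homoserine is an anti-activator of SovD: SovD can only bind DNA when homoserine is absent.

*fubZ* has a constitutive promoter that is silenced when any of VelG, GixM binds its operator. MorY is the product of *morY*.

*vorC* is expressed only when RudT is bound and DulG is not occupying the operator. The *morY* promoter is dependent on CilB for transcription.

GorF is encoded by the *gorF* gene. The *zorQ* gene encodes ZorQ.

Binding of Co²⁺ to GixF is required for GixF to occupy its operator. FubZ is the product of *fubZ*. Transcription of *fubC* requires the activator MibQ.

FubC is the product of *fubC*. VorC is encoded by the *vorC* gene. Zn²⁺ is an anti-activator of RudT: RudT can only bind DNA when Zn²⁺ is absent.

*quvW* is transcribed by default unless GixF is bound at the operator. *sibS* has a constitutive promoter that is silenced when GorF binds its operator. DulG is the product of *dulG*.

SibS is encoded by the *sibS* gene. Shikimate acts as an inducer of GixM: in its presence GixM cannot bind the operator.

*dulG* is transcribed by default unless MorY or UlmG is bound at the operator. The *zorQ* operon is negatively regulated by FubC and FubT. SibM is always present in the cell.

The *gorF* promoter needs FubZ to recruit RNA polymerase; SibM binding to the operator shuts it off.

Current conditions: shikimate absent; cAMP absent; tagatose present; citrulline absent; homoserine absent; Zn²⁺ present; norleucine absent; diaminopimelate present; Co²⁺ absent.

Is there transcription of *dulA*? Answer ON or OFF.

OFF

Norleucine is absent, so CilB is inactive.
Required activator CilB is absent, so *morY* is not transcribed.
So MorY is not produced.
Tagatose is present, so UlmG is active.
With repressor UlmG bound, *dulG* is not transcribed.
So DulG is not produced.
Zn²⁺ is present, so RudT is inactive.
Required activator RudT is absent, so *vorC* is not transcribed.
So VorC is not produced.
cAMP is absent, so KulK is inactive.
Homoserine is absent, so SovD is active.
Required activator KulK is absent, so *mibQ* is not transcribed.
So MibQ is not produced.
Required activator MibQ is absent, so *fubC* is not transcribed.
So FubC is not produced.
Diaminopimelate is present, so FubT is active.
With repressor FubT bound, *zorQ* is not transcribed.
So ZorQ is not produced.
Citrulline is absent, so VelG is active.
Shikimate is absent, so GixM is active.
With repressor VelG bound, *fubZ* is not transcribed.
So FubZ is not produced.
SibM is produced constitutively and is active.
With repressor SibM bound, *gorF* is not transcribed.
So GorF is not produced.
With no repressor bound, *sibS* is transcribed.
So SibS is produced and active.
Required activator ZorQ is absent, so *dulA* is not transcribed.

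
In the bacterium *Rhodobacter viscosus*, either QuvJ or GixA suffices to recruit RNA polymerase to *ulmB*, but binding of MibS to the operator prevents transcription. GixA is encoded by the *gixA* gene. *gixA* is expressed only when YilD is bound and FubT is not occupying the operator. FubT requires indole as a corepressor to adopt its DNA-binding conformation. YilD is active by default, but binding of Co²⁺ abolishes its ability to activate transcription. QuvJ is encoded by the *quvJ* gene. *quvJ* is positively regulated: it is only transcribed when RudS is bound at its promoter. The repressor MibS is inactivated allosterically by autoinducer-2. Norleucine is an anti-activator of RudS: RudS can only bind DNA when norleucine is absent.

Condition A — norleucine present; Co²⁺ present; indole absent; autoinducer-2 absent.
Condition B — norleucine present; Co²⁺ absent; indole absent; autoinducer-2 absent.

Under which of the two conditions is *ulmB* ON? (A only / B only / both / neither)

Condition A:
Norleucine is present, so RudS is inactive.
Required activator RudS is absent, so *quvJ* is not transcribed.
So QuvJ is not produced.
Co²⁺ is present, so YilD is inactive.
Indole is absent, so FubT is inactive.
Required activator YilD is absent, so *gixA* is not transcribed.
So GixA is not produced.
Autoinducer-2 is absent, so MibS is active.
With repressor MibS bound, *ulmB* is not transcribed.
→ *ulmB* is OFF in A.
Condition B:
Norleucine is present, so RudS is inactive.
Required activator RudS is absent, so *quvJ* is not transcribed.
So QuvJ is not produced.
Co²⁺ is absent, so YilD is active.
Indole is absent, so FubT is inactive.
No repressor is bound and YilD is active, so *gixA* is transcribed.
So GixA is produced and active.
Autoinducer-2 is absent, so MibS is active.
With repressor MibS bound, *ulmB* is not transcribed.
→ *ulmB* is OFF in B.

neither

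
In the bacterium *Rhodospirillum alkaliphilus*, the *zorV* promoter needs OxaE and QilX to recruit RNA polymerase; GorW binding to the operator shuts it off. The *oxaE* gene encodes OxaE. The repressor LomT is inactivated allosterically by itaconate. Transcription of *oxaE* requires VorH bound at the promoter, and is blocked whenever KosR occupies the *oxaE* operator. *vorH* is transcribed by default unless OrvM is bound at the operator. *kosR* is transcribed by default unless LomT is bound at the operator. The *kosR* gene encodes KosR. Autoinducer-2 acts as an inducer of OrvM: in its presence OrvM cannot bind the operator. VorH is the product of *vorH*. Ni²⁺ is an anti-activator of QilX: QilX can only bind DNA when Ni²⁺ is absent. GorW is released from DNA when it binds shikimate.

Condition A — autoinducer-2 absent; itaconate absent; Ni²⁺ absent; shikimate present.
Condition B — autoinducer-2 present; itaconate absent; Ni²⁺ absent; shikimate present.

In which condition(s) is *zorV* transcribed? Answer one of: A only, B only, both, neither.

Condition A:
Autoinducer-2 is absent, so OrvM is active.
With repressor OrvM bound, *vorH* is not transcribed.
So VorH is not produced.
Itaconate is absent, so LomT is active.
With repressor LomT bound, *kosR* is not transcribed.
So KosR is not produced.
Required activator VorH is absent, so *oxaE* is not transcribed.
So OxaE is not produced.
Ni²⁺ is absent, so QilX is active.
Shikimate is present, so GorW is inactive.
Required activator OxaE is absent, so *zorV* is not transcribed.
→ *zorV* is OFF in A.
Condition B:
Autoinducer-2 is present, so OrvM is inactive.
With no repressor bound, *vorH* is transcribed.
So VorH is produced and active.
Itaconate is absent, so LomT is active.
With repressor LomT bound, *kosR* is not transcribed.
So KosR is not produced.
No repressor is bound and VorH is active, so *oxaE* is transcribed.
So OxaE is produced and active.
Ni²⁺ is absent, so QilX is active.
Shikimate is present, so GorW is inactive.
No repressor is bound and OxaE and QilX are active, so *zorV* is transcribed.
→ *zorV* is ON in B.

B only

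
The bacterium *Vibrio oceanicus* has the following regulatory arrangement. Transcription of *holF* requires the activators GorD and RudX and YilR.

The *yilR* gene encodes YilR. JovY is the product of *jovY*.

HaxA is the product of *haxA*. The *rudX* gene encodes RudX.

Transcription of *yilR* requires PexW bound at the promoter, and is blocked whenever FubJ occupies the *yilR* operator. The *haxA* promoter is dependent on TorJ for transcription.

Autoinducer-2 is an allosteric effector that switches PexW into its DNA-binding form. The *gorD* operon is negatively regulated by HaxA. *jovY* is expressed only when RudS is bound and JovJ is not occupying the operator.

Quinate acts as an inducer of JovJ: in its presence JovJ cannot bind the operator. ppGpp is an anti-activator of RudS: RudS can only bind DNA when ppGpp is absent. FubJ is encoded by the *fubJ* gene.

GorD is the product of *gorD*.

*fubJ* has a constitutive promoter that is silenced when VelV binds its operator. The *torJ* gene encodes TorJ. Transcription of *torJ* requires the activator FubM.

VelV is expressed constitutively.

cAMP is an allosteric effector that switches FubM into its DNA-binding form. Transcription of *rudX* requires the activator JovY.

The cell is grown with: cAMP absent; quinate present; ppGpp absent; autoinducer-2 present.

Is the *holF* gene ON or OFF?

cAMP is absent, so FubM is inactive.
Required activator FubM is absent, so *torJ* is not transcribed.
So TorJ is not produced.
Required activator TorJ is absent, so *haxA* is not transcribed.
So HaxA is not produced.
With no repressor bound, *gorD* is transcribed.
So GorD is produced and active.
Quinate is present, so JovJ is inactive.
ppGpp is absent, so RudS is active.
No repressor is bound and RudS is active, so *jovY* is transcribed.
So JovY is produced and active.
No repressor is bound and JovY is active, so *rudX* is transcribed.
So RudX is produced and active.
Autoinducer-2 is present, so PexW is active.
VelV is produced constitutively and is active.
With repressor VelV bound, *fubJ* is not transcribed.
So FubJ is not produced.
No repressor is bound and PexW is active, so *yilR* is transcribed.
So YilR is produced and active.
No repressor is bound and GorD and RudX and YilR are active, so *holF* is transcribed.

ON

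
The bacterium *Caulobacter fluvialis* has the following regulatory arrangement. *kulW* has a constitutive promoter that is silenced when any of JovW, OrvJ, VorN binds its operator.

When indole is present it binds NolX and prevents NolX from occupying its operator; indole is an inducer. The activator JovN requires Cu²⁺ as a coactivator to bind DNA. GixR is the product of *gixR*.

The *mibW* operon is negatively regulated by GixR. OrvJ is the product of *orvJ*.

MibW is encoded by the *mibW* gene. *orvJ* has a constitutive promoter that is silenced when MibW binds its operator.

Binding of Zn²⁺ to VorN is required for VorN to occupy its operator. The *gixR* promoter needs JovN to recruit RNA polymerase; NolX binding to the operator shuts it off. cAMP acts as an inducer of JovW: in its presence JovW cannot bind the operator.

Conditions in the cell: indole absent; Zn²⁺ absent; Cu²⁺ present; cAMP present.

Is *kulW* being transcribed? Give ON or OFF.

ON

cAMP is present, so JovW is inactive.
Indole is absent, so NolX is active.
Cu²⁺ is present, so JovN is active.
With repressor NolX bound, *gixR* is not transcribed.
So GixR is not produced.
With no repressor bound, *mibW* is transcribed.
So MibW is produced and active.
With repressor MibW bound, *orvJ* is not transcribed.
So OrvJ is not produced.
Zn²⁺ is absent, so VorN is inactive.
With no repressor bound, *kulW* is transcribed.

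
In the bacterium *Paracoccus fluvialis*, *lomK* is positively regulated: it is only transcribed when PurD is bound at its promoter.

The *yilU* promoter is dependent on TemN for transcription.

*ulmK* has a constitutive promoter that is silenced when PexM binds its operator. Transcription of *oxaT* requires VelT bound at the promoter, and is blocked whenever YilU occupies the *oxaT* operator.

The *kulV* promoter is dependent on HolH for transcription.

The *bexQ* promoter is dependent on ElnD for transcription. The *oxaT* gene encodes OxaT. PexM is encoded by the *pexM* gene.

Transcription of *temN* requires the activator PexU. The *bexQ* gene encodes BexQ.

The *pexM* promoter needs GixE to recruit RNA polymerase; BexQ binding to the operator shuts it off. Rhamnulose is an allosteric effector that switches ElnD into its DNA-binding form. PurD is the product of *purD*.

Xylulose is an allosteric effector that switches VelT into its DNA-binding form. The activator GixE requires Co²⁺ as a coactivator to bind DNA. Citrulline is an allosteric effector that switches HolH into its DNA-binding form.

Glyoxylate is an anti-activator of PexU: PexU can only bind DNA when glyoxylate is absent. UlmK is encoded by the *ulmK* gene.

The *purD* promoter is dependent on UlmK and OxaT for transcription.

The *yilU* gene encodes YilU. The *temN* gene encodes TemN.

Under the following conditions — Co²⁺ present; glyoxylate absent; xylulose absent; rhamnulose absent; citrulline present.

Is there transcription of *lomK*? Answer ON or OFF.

Rhamnulose is absent, so ElnD is inactive.
Required activator ElnD is absent, so *bexQ* is not transcribed.
So BexQ is not produced.
Co²⁺ is present, so GixE is active.
No repressor is bound and GixE is active, so *pexM* is transcribed.
So PexM is produced and active.
With repressor PexM bound, *ulmK* is not transcribed.
So UlmK is not produced.
Glyoxylate is absent, so PexU is active.
No repressor is bound and PexU is active, so *temN* is transcribed.
So TemN is produced and active.
No repressor is bound and TemN is active, so *yilU* is transcribed.
So YilU is produced and active.
Xylulose is absent, so VelT is inactive.
With repressor YilU bound, *oxaT* is not transcribed.
So OxaT is not produced.
Required activator UlmK is absent, so *purD* is not transcribed.
So PurD is not produced.
Required activator PurD is absent, so *lomK* is not transcribed.

OFF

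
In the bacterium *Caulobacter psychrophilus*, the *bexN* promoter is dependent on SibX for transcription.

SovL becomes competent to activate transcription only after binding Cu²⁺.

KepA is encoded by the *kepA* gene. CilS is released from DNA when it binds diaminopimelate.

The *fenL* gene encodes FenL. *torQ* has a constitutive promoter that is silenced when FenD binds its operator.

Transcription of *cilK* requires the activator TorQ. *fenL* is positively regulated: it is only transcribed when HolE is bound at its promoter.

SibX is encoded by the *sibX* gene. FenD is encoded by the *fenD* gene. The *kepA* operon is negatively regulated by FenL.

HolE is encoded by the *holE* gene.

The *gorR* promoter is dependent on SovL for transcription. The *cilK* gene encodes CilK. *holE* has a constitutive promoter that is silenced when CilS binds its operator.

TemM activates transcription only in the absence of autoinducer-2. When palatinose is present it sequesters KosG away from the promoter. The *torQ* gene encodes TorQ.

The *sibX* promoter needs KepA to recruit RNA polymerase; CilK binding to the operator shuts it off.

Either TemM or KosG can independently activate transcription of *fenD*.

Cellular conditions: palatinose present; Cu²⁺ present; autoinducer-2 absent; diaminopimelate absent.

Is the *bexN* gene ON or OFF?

ON

Diaminopimelate is absent, so CilS is active.
With repressor CilS bound, *holE* is not transcribed.
So HolE is not produced.
Required activator HolE is absent, so *fenL* is not transcribed.
So FenL is not produced.
With no repressor bound, *kepA* is transcribed.
So KepA is produced and active.
Autoinducer-2 is absent, so TemM is active.
Palatinose is present, so KosG is inactive.
Activator TemM is present, so *fenD* is transcribed.
So FenD is produced and active.
With repressor FenD bound, *torQ* is not transcribed.
So TorQ is not produced.
Required activator TorQ is absent, so *cilK* is not transcribed.
So CilK is not produced.
No repressor is bound and KepA is active, so *sibX* is transcribed.
So SibX is produced and active.
No repressor is bound and SibX is active, so *bexN* is transcribed.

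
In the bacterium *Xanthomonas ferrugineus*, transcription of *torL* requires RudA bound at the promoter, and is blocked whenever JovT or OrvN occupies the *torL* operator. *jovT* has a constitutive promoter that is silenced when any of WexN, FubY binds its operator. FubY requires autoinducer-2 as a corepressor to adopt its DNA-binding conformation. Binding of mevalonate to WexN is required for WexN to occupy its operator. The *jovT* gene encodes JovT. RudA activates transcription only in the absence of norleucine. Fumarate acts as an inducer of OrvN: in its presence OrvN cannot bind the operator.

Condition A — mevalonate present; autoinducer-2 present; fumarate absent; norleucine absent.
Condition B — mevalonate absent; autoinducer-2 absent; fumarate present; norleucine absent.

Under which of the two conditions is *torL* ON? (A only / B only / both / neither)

neither

Condition A:
Mevalonate is present, so WexN is active.
Autoinducer-2 is present, so FubY is active.
With repressor WexN bound, *jovT* is not transcribed.
So JovT is not produced.
Fumarate is absent, so OrvN is active.
Norleucine is absent, so RudA is active.
With repressor OrvN bound, *torL* is not transcribed.
→ *torL* is OFF in A.
Condition B:
Mevalonate is absent, so WexN is inactive.
Autoinducer-2 is absent, so FubY is inactive.
With no repressor bound, *jovT* is transcribed.
So JovT is produced and active.
Fumarate is present, so OrvN is inactive.
Norleucine is absent, so RudA is active.
With repressor JovT bound, *torL* is not transcribed.
→ *torL* is OFF in B.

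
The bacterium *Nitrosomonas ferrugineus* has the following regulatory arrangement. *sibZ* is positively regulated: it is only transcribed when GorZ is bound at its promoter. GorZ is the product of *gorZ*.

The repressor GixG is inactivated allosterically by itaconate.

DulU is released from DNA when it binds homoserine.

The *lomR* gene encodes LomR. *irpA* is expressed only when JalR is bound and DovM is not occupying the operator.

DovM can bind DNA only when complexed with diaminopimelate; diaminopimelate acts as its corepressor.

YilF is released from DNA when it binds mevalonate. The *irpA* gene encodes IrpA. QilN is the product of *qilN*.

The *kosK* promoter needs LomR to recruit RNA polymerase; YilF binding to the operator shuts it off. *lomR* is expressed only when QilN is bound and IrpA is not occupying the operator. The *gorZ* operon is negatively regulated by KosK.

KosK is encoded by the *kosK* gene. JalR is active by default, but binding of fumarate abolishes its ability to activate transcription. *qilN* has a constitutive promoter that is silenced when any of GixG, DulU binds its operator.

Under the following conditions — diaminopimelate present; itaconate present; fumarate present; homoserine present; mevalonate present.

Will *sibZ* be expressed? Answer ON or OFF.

OFF

Fumarate is present, so JalR is inactive.
Diaminopimelate is present, so DovM is active.
With repressor DovM bound, *irpA* is not transcribed.
So IrpA is not produced.
Itaconate is present, so GixG is inactive.
Homoserine is present, so DulU is inactive.
With no repressor bound, *qilN* is transcribed.
So QilN is produced and active.
No repressor is bound and QilN is active, so *lomR* is transcribed.
So LomR is produced and active.
Mevalonate is present, so YilF is inactive.
No repressor is bound and LomR is active, so *kosK* is transcribed.
So KosK is produced and active.
With repressor KosK bound, *gorZ* is not transcribed.
So GorZ is not produced.
Required activator GorZ is absent, so *sibZ* is not transcribed.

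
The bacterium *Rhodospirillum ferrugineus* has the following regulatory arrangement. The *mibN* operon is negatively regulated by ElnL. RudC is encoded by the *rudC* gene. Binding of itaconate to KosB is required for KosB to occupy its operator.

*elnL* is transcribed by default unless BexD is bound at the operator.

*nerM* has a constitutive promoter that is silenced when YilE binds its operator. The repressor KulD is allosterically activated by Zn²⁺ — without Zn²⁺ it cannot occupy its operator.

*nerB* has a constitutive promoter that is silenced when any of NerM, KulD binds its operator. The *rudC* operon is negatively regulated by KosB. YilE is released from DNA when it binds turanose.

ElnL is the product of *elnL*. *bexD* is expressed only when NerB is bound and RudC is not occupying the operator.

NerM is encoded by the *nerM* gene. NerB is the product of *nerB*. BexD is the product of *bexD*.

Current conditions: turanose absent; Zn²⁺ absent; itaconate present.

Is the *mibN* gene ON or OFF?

Turanose is absent, so YilE is active.
With repressor YilE bound, *nerM* is not transcribed.
So NerM is not produced.
Zn²⁺ is absent, so KulD is inactive.
With no repressor bound, *nerB* is transcribed.
So NerB is produced and active.
Itaconate is present, so KosB is active.
With repressor KosB bound, *rudC* is not transcribed.
So RudC is not produced.
No repressor is bound and NerB is active, so *bexD* is transcribed.
So BexD is produced and active.
With repressor BexD bound, *elnL* is not transcribed.
So ElnL is not produced.
With no repressor bound, *mibN* is transcribed.

ON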